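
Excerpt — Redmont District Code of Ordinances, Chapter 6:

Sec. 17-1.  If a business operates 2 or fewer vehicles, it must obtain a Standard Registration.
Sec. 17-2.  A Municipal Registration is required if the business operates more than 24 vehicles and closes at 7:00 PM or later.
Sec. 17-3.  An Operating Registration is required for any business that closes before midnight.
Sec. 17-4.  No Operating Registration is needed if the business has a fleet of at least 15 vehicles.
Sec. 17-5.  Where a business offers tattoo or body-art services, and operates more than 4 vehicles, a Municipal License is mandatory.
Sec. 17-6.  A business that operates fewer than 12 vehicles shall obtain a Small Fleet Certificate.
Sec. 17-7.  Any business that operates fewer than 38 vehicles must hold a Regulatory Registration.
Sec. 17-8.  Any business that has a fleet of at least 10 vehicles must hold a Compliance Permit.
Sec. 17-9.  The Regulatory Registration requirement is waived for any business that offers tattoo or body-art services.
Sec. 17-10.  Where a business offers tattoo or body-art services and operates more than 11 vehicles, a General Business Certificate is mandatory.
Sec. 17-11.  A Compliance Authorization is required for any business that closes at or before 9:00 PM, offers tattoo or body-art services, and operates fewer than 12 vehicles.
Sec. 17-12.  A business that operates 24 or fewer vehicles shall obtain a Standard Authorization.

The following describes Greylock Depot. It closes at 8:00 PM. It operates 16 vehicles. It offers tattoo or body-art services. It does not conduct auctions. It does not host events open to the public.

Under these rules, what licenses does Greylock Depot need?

Sec. 17-1. vehicles 16 > 2 → Standard Registration not required.
Sec. 17-2. vehicles 16 ≤ 24; closes 8:00 PM, after 7:00 PM → Municipal Registration not required.
Sec. 17-3. closes 8:00 PM, at/before midnight → Operating Registration required.
Sec. 17-4. vehicles 16 ≥ 15 → exempt from Operating Registration.
Sec. 17-5. offers tattoo or body-art services; vehicles 16 > 4 → Municipal License required.
Sec. 17-6. vehicles 16 ≥ 12 → Small Fleet Certificate not required.
Sec. 17-7. vehicles 16 < 38 → Regulatory Registration required.
Sec. 17-8. vehicles 16 ≥ 10 → Compliance Permit required.
Sec. 17-9. offers tattoo or body-art services → exempt from Regulatory Registration.
Sec. 17-10. offers tattoo or body-art services; vehicles 16 > 11 → General Business Certificate required.
Sec. 17-11. closes 8:00 PM, at/before 9:00 PM; offers tattoo or body-art services; vehicles 16 ≥ 12 → Compliance Authorization not required.
Sec. 17-12. vehicles 16 ≤ 24 → Standard Authorization required.

Compliance Permit, General Business Certificate, Municipal License, Standard Authorization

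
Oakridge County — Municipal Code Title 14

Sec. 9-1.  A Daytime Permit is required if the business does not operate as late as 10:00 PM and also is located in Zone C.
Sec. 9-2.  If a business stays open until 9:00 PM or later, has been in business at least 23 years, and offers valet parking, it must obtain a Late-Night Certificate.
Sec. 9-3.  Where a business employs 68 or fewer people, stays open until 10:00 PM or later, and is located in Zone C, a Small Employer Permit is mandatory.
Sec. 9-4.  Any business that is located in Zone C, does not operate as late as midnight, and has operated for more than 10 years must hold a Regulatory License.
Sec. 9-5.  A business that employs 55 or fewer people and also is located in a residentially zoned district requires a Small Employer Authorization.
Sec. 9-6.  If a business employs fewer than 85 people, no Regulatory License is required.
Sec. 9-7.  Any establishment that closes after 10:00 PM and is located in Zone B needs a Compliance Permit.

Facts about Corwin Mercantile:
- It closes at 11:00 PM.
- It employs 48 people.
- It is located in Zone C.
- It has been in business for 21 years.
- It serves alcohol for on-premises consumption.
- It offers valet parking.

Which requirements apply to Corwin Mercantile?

Sec. 9-1. closes 11:00 PM, after 10:00 PM; is located in Zone C → Daytime Permit not required.
Sec. 9-2. closes 11:00 PM, after 9:00 PM; years in business 21 < 23; offers valet parking → Late-Night Certificate not required.
Sec. 9-3. employees 48 ≤ 68; closes 11:00 PM, after 10:00 PM; is located in Zone C → Small Employer Permit required.
Sec. 9-4. is located in Zone C; closes 11:00 PM, at/before midnight; years in business 21 > 10 → Regulatory License required.
Sec. 9-5. employees 48 ≤ 55; is located in Zone C (not: is located in a residentially zoned district) → Small Employer Authorization not required.
Sec. 9-6. employees 48 < 85 → exempt from Regulatory License.
Sec. 9-7. closes 11:00 PM, after 10:00 PM; is located in Zone C (not: is located in Zone B) → Compliance Permit not required.

Small Employer Permit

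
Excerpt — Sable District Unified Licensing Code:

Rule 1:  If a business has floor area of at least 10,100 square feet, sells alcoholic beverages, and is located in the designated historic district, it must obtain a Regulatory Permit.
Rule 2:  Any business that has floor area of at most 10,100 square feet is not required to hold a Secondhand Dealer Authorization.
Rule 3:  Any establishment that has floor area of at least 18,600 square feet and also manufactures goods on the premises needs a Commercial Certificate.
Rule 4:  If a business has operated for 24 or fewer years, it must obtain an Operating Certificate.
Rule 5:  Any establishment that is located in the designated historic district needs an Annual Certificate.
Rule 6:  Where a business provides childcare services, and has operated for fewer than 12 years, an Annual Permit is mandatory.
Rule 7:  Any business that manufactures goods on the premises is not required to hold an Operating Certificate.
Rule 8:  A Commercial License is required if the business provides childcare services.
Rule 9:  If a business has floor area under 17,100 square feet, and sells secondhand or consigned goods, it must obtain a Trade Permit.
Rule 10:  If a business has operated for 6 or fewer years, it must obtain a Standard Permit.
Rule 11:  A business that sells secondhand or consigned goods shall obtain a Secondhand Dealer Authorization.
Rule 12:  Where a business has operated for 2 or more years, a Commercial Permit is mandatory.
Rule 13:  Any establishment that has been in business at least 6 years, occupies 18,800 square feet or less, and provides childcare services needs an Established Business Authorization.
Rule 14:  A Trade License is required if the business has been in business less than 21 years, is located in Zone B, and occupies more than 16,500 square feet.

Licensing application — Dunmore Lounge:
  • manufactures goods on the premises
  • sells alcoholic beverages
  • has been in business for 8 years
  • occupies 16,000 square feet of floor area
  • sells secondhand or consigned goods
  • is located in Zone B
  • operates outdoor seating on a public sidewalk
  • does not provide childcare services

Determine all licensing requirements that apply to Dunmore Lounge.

Commercial Permit, Secondhand Dealer Authorization, Trade Permit

Rule 1: floor area 16,000 square feet ≥ 10,100 square feet; sells alcoholic beverages; is located in Zone B (not: is located in the designated historic district) → Regulatory Permit not required.
Rule 2: floor area 16,000 square feet > 10,100 square feet → Secondhand Dealer Authorization exemption does not apply.
Rule 3: floor area 16,000 square feet < 18,600 square feet; manufactures goods on the premises → Commercial Certificate not required.
Rule 4: years in business 8 ≤ 24 → Operating Certificate required.
Rule 5: is located in Zone B (not: is located in the designated historic district) → Annual Certificate not required.
Rule 6: does not provide childcare services; years in business 8 < 12 → Annual Permit not required.
Rule 7: manufactures goods on the premises → exempt from Operating Certificate.
Rule 8: does not provide childcare services → Commercial License not required.
Rule 9: floor area 16,000 square feet < 17,100 square feet; sells secondhand or consigned goods → Trade Permit required.
Rule 10: years in business 8 > 6 → Standard Permit not required.
Rule 11: sells secondhand or consigned goods → Secondhand Dealer Authorization required.
Rule 12: years in business 8 ≥ 2 → Commercial Permit required.
Rule 13: years in business 8 ≥ 6; floor area 16,000 square feet ≤ 18,800 square feet; does not provide childcare services → Established Business Authorization not required.
Rule 14: years in business 8 < 21; is located in Zone B; floor area 16,000 square feet ≤ 16,500 square feet → Trade License not required.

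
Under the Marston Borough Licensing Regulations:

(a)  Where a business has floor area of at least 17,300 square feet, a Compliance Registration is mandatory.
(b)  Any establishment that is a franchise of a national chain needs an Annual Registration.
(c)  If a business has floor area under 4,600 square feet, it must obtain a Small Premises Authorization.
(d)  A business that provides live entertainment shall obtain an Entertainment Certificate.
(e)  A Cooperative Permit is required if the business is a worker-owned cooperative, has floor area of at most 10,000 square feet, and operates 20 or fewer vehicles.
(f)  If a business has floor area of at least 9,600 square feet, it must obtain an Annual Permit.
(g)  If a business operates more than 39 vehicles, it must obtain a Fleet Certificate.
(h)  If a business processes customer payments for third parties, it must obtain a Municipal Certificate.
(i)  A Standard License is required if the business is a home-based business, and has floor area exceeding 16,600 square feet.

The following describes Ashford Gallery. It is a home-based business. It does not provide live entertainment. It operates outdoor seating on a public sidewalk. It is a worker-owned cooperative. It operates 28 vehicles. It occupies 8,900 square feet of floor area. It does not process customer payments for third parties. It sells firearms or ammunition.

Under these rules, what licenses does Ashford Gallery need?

None

(a) floor area 8,900 square feet < 17,300 square feet → Compliance Registration not required.
(b) is a worker-owned cooperative (not: is a franchise of a national chain) → Annual Registration not required.
(c) floor area 8,900 square feet ≥ 4,600 square feet → Small Premises Authorization not required.
(d) does not provide live entertainment → Entertainment Certificate not required.
(e) is a worker-owned cooperative; floor area 8,900 square feet ≤ 10,000 square feet; vehicles 28 > 20 → Cooperative Permit not required.
(f) floor area 8,900 square feet < 9,600 square feet → Annual Permit not required.
(g) vehicles 28 ≤ 39 → Fleet Certificate not required.
(h) does not process customer payments for third parties → Municipal Certificate not required.
(i) is a home-based business; floor area 8,900 square feet ≤ 16,600 square feet → Standard License not required.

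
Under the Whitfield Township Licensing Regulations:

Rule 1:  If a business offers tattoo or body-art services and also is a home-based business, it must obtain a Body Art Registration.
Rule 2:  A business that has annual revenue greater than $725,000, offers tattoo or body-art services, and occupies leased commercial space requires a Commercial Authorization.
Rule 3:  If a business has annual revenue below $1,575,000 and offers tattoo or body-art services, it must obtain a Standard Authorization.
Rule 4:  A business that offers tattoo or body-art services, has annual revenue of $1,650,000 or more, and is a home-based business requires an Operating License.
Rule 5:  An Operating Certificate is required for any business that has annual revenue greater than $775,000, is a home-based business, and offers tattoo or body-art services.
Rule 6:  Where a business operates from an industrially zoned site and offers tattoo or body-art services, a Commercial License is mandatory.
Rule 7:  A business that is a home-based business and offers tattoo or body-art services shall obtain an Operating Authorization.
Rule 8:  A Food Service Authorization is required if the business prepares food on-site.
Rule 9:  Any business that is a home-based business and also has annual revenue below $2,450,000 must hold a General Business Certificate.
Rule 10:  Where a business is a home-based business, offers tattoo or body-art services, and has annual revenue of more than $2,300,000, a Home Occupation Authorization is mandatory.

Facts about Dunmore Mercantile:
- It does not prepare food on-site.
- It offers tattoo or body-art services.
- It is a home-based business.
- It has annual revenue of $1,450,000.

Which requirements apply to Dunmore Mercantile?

Rule 1: offers tattoo or body-art services; is a home-based business → Body Art Registration required.
Rule 2: revenue $1,450,000 > $725,000; offers tattoo or body-art services; is a home-based business (not: occupies leased commercial space) → Commercial Authorization not required.
Rule 3: revenue $1,450,000 < $1,575,000; offers tattoo or body-art services → Standard Authorization required.
Rule 4: offers tattoo or body-art services; revenue $1,450,000 < $1,650,000; is a home-based business → Operating License not required.
Rule 5: revenue $1,450,000 > $775,000; is a home-based business; offers tattoo or body-art services → Operating Certificate required.
Rule 6: is a home-based business (not: operates from an industrially zoned site); offers tattoo or body-art services → Commercial License not required.
Rule 7: is a home-based business; offers tattoo or body-art services → Operating Authorization required.
Rule 8: does not prepare food on-site → Food Service Authorization not required.
Rule 9: is a home-based business; revenue $1,450,000 < $2,450,000 → General Business Certificate required.
Rule 10: is a home-based business; offers tattoo or body-art services; revenue $1,450,000 ≤ $2,300,000 → Home Occupation Authorization not required.

Body Art Registration, General Business Certificate, Operating Authorization, Operating Certificate, Standard Authorization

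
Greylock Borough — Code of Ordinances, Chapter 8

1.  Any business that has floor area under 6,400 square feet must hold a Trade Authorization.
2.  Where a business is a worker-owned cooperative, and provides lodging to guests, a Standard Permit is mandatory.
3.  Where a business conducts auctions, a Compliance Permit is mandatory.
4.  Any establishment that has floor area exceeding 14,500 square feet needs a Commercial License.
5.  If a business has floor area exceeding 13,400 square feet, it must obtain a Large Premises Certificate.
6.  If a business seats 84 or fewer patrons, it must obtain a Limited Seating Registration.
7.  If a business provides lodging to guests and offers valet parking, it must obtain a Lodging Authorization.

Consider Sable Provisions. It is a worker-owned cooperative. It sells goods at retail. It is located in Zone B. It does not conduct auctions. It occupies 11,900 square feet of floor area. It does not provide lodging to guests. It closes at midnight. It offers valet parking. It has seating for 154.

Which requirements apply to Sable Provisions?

None

1. floor area 11,900 square feet ≥ 6,400 square feet → Trade Authorization not required.
2. is a worker-owned cooperative; does not provide lodging to guests → Standard Permit not required.
3. does not conduct auctions → Compliance Permit not required.
4. floor area 11,900 square feet ≤ 14,500 square feet → Commercial License not required.
5. floor area 11,900 square feet ≤ 13,400 square feet → Large Premises Certificate not required.
6. seating 154 > 84 → Limited Seating Registration not required.
7. does not provide lodging to guests; offers valet parking → Lodging Authorization not required.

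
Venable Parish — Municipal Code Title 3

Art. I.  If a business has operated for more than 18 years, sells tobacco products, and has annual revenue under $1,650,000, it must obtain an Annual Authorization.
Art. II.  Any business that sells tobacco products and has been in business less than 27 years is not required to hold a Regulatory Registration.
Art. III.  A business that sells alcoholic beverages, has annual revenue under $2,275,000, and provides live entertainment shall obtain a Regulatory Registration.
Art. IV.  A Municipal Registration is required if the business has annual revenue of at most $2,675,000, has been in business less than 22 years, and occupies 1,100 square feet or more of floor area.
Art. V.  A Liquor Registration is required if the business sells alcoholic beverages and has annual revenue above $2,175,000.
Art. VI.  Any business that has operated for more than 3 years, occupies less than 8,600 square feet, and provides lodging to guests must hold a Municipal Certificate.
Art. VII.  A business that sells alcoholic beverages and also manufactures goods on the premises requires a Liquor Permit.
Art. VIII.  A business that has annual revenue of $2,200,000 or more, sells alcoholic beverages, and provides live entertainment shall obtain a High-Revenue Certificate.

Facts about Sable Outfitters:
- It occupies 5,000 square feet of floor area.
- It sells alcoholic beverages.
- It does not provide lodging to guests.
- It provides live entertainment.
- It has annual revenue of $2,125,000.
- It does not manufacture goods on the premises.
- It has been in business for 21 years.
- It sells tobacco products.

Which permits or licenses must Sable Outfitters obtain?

Municipal Registration

Art. I. years in business 21 > 18; sells tobacco products; revenue $2,125,000 ≥ $1,650,000 → Annual Authorization not required.
Art. II. sells tobacco products; years in business 21 < 27 → exempt from Regulatory Registration.
Art. III. sells alcoholic beverages; revenue $2,125,000 < $2,275,000; provides live entertainment → Regulatory Registration required.
Art. IV. revenue $2,125,000 ≤ $2,675,000; years in business 21 < 22; floor area 5,000 square feet ≥ 1,100 square feet → Municipal Registration required.
Art. V. sells alcoholic beverages; revenue $2,125,000 ≤ $2,175,000 → Liquor Registration not required.
Art. VI. years in business 21 > 3; floor area 5,000 square feet < 8,600 square feet; does not provide lodging to guests → Municipal Certificate not required.
Art. VII. sells alcoholic beverages; does not manufacture goods on the premises → Liquor Permit not required.
Art. VIII. revenue $2,125,000 < $2,200,000; sells alcoholic beverages; provides live entertainment → High-Revenue Certificate not required.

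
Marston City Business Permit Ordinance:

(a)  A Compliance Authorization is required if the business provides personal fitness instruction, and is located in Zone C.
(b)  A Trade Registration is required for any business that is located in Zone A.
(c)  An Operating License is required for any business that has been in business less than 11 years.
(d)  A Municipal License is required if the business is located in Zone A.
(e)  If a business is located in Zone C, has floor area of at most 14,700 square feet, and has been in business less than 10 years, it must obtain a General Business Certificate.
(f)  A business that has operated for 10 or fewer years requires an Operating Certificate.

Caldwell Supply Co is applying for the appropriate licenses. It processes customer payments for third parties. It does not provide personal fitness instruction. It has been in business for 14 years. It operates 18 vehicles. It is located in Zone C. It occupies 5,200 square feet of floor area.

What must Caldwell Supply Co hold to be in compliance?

None

(a) does not provide personal fitness instruction; is located in Zone C → Compliance Authorization not required.
(b) is located in Zone C (not: is located in Zone A) → Trade Registration not required.
(c) years in business 14 ≥ 11 → Operating License not required.
(d) is located in Zone C (not: is located in Zone A) → Municipal License not required.
(e) is located in Zone C; floor area 5,200 square feet ≤ 14,700 square feet; years in business 14 ≥ 10 → General Business Certificate not required.
(f) years in business 14 > 10 → Operating Certificate not required.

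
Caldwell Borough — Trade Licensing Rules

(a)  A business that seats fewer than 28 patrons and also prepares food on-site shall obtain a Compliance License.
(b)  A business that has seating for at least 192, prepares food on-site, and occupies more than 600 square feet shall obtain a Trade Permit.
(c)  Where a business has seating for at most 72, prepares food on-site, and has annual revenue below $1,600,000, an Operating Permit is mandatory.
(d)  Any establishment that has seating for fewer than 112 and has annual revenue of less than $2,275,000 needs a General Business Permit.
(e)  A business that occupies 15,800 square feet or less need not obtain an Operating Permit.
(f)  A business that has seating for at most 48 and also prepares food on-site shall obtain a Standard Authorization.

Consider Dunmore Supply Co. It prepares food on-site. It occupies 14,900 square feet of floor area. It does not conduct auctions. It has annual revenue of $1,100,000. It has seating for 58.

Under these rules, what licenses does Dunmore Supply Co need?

General Business Permit

(a) seating 58 ≥ 28; prepares food on-site → Compliance License not required.
(b) seating 58 < 192; prepares food on-site; floor area 14,900 square feet > 600 square feet → Trade Permit not required.
(c) seating 58 ≤ 72; prepares food on-site; revenue $1,100,000 < $1,600,000 → Operating Permit required.
(d) seating 58 < 112; revenue $1,100,000 < $2,275,000 → General Business Permit required.
(e) floor area 14,900 square feet ≤ 15,800 square feet → exempt from Operating Permit.
(f) seating 58 > 48; prepares food on-site → Standard Authorization not required.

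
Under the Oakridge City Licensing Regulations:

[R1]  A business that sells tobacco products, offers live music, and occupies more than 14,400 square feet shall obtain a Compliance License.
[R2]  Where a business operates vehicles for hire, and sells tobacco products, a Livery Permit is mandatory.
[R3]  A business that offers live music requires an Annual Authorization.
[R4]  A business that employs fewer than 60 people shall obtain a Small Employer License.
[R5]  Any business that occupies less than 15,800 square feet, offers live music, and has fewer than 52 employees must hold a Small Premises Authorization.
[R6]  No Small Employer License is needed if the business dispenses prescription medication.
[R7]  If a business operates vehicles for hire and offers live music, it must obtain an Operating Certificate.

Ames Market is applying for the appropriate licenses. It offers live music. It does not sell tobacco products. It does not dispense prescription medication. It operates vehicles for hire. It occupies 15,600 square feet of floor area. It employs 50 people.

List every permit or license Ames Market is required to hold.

Annual Authorization, Operating Certificate, Small Employer License, Small Premises Authorization

[R1] does not sell tobacco products; offers live music; floor area 15,600 square feet > 14,400 square feet → Compliance License not required.
[R2] operates vehicles for hire; does not sell tobacco products → Livery Permit not required.
[R3] offers live music → Annual Authorization required.
[R4] employees 50 < 60 → Small Employer License required.
[R5] floor area 15,600 square feet < 15,800 square feet; offers live music; employees 50 < 52 → Small Premises Authorization required.
[R6] does not dispense prescription medication → Small Employer License exemption does not apply.
[R7] operates vehicles for hire; offers live music → Operating Certificate required.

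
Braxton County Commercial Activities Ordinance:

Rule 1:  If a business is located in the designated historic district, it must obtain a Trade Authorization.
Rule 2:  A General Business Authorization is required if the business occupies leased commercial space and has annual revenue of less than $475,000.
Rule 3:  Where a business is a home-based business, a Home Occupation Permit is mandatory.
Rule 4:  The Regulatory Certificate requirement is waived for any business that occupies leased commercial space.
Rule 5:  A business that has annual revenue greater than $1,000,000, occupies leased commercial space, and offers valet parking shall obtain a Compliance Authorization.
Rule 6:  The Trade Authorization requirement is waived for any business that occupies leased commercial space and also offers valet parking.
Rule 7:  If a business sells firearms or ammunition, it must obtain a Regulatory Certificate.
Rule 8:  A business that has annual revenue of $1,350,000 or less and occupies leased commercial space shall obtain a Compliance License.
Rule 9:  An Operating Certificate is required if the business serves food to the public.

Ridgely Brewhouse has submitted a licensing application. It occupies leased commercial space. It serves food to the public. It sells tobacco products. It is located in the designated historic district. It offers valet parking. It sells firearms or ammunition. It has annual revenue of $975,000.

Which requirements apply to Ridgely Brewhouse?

Compliance License, Operating Certificate

Rule 1: is located in the designated historic district → Trade Authorization required.
Rule 2: occupies leased commercial space; revenue $975,000 ≥ $475,000 → General Business Authorization not required.
Rule 3: occupies leased commercial space (not: is a home-based business) → Home Occupation Permit not required.
Rule 4: occupies leased commercial space → exempt from Regulatory Certificate.
Rule 5: revenue $975,000 ≤ $1,000,000; occupies leased commercial space; offers valet parking → Compliance Authorization not required.
Rule 6: occupies leased commercial space; offers valet parking → exempt from Trade Authorization.
Rule 7: sells firearms or ammunition → Regulatory Certificate required.
Rule 8: revenue $975,000 ≤ $1,350,000; occupies leased commercial space → Compliance License required.
Rule 9: serves food to the public → Operating Certificate required.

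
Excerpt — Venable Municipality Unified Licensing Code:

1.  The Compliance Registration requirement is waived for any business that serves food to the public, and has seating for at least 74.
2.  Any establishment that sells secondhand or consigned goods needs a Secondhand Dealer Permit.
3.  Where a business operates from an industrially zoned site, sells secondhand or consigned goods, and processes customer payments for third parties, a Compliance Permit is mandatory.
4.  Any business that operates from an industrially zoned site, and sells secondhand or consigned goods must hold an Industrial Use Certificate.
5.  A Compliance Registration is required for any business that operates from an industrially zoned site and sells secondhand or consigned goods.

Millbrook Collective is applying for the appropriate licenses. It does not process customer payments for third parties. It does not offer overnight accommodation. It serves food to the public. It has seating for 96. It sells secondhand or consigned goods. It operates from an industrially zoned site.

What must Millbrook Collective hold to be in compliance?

Industrial Use Certificate, Secondhand Dealer Permit

1. serves food to the public; seating 96 ≥ 74 → exempt from Compliance Registration.
2. sells secondhand or consigned goods → Secondhand Dealer Permit required.
3. operates from an industrially zoned site; sells secondhand or consigned goods; does not process customer payments for third parties → Compliance Permit not required.
4. operates from an industrially zoned site; sells secondhand or consigned goods → Industrial Use Certificate required.
5. operates from an industrially zoned site; sells secondhand or consigned goods → Compliance Registration required.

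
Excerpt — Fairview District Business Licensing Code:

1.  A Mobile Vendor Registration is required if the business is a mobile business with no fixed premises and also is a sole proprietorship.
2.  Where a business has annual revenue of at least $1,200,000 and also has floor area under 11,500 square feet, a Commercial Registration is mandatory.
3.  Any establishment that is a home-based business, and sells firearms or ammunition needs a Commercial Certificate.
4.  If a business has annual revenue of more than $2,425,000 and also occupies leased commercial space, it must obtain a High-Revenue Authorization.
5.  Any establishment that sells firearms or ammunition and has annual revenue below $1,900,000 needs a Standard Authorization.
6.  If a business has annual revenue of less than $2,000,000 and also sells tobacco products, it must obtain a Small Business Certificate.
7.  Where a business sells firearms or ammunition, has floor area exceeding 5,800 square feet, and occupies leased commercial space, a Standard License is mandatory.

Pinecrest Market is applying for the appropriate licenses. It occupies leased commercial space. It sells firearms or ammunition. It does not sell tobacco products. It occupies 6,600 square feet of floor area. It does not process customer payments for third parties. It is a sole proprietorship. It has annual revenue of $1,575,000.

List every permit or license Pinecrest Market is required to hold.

Commercial Registration, Standard Authorization, Standard License

1. occupies leased commercial space (not: is a mobile business with no fixed premises); is a sole proprietorship → Mobile Vendor Registration not required.
2. revenue $1,575,000 ≥ $1,200,000; floor area 6,600 square feet < 11,500 square feet → Commercial Registration required.
3. occupies leased commercial space (not: is a home-based business); sells firearms or ammunition → Commercial Certificate not required.
4. revenue $1,575,000 ≤ $2,425,000; occupies leased commercial space → High-Revenue Authorization not required.
5. sells firearms or ammunition; revenue $1,575,000 < $1,900,000 → Standard Authorization required.
6. revenue $1,575,000 < $2,000,000; does not sell tobacco products → Small Business Certificate not required.
7. sells firearms or ammunition; floor area 6,600 square feet > 5,800 square feet; occupies leased commercial space → Standard License required.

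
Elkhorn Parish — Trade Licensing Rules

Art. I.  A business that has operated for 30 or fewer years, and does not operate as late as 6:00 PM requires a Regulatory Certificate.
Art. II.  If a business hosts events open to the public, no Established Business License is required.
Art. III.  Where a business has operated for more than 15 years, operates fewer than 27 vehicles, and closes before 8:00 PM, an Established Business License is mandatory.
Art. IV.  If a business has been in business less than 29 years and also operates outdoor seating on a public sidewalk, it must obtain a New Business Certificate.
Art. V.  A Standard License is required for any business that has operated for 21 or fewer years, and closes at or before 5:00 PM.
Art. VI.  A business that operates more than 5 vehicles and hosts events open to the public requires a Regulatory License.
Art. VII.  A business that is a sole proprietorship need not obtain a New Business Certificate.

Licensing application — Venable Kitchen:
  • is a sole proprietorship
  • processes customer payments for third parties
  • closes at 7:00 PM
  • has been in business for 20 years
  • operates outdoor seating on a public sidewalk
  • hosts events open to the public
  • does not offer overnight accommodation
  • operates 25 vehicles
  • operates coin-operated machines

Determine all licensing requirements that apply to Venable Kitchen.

Regulatory License

Art. I. years in business 20 ≤ 30; closes 7:00 PM, after 6:00 PM → Regulatory Certificate not required.
Art. II. hosts events open to the public → exempt from Established Business License.
Art. III. years in business 20 > 15; vehicles 25 < 27; closes 7:00 PM, at/before 8:00 PM → Established Business License required.
Art. IV. years in business 20 < 29; operates outdoor seating on a public sidewalk → New Business Certificate required.
Art. V. years in business 20 ≤ 21; closes 7:00 PM, after 5:00 PM → Standard License not required.
Art. VI. vehicles 25 > 5; hosts events open to the public → Regulatory License required.
Art. VII. is a sole proprietorship → exempt from New Business Certificate.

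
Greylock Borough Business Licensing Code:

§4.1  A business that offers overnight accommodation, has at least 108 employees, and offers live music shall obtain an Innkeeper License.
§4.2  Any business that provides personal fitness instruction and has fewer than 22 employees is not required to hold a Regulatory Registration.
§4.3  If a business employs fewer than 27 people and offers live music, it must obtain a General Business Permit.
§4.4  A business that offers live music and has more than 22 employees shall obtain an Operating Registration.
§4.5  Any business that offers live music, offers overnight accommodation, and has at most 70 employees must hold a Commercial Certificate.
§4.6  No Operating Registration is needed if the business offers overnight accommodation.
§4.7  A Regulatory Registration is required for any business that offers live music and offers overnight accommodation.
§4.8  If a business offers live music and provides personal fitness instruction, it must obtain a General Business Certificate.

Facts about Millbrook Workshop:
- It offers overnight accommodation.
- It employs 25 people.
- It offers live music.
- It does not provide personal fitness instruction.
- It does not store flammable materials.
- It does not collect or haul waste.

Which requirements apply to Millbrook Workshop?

§4.1 offers overnight accommodation; employees 25 < 108; offers live music → Innkeeper License not required.
§4.2 does not provide personal fitness instruction; employees 25 ≥ 22 → Regulatory Registration exemption does not apply.
§4.3 employees 25 < 27; offers live music → General Business Permit required.
§4.4 offers live music; employees 25 > 22 → Operating Registration required.
§4.5 offers live music; offers overnight accommodation; employees 25 ≤ 70 → Commercial Certificate required.
§4.6 offers overnight accommodation → exempt from Operating Registration.
§4.7 offers live music; offers overnight accommodation → Regulatory Registration required.
§4.8 offers live music; does not provide personal fitness instruction → General Business Certificate not required.

Commercial Certificate, General Business Permit, Regulatory Registration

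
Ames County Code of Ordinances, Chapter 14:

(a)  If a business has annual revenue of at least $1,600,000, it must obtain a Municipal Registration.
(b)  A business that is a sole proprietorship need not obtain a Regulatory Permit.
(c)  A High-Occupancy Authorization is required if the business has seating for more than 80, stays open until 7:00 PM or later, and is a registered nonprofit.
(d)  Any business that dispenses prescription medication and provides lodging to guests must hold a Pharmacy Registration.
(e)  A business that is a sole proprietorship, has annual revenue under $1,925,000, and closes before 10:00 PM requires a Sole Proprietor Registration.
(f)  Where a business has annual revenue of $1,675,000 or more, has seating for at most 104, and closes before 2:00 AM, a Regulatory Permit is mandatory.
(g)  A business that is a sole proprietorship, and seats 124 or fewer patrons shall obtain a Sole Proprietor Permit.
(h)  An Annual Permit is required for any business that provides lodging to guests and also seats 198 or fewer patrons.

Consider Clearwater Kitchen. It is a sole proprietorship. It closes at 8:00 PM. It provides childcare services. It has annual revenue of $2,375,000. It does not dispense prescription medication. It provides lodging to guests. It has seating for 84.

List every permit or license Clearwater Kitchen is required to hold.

Annual Permit, Municipal Registration, Sole Proprietor Permit

(a) revenue $2,375,000 ≥ $1,600,000 → Municipal Registration required.
(b) is a sole proprietorship → exempt from Regulatory Permit.
(c) seating 84 > 80; closes 8:00 PM, after 7:00 PM; is a sole proprietorship (not: is a registered nonprofit) → High-Occupancy Authorization not required.
(d) does not dispense prescription medication; provides lodging to guests → Pharmacy Registration not required.
(e) is a sole proprietorship; revenue $2,375,000 ≥ $1,925,000; closes 8:00 PM, at/before 10:00 PM → Sole Proprietor Registration not required.
(f) revenue $2,375,000 ≥ $1,675,000; seating 84 ≤ 104; closes 8:00 PM, at/before 2:00 AM → Regulatory Permit required.
(g) is a sole proprietorship; seating 84 ≤ 124 → Sole Proprietor Permit required.
(h) provides lodging to guests; seating 84 ≤ 198 → Annual Permit required.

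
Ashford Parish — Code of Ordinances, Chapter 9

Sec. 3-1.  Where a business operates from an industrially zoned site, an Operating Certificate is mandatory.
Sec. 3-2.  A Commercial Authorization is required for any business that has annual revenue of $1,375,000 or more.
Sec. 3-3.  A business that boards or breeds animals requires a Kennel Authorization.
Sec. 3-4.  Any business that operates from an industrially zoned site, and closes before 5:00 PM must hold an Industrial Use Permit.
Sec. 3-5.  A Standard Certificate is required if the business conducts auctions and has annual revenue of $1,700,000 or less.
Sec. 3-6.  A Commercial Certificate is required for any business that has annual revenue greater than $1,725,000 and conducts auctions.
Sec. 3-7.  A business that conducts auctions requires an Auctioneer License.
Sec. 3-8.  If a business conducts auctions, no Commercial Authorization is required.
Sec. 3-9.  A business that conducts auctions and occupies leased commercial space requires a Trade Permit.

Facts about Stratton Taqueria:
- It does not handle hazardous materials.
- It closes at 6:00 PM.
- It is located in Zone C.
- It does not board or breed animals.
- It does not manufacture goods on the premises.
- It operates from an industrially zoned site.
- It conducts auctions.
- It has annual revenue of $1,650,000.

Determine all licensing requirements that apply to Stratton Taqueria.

Sec. 3-1. operates from an industrially zoned site → Operating Certificate required.
Sec. 3-2. revenue $1,650,000 ≥ $1,375,000 → Commercial Authorization required.
Sec. 3-3. does not board or breed animals → Kennel Authorization not required.
Sec. 3-4. operates from an industrially zoned site; closes 6:00 PM, after 5:00 PM → Industrial Use Permit not required.
Sec. 3-5. conducts auctions; revenue $1,650,000 ≤ $1,700,000 → Standard Certificate required.
Sec. 3-6. revenue $1,650,000 ≤ $1,725,000; conducts auctions → Commercial Certificate not required.
Sec. 3-7. conducts auctions → Auctioneer License required.
Sec. 3-8. conducts auctions → exempt from Commercial Authorization.
Sec. 3-9. conducts auctions; operates from an industrially zoned site (not: occupies leased commercial space) → Trade Permit not required.

Auctioneer License, Operating Certificate, Standard Certificate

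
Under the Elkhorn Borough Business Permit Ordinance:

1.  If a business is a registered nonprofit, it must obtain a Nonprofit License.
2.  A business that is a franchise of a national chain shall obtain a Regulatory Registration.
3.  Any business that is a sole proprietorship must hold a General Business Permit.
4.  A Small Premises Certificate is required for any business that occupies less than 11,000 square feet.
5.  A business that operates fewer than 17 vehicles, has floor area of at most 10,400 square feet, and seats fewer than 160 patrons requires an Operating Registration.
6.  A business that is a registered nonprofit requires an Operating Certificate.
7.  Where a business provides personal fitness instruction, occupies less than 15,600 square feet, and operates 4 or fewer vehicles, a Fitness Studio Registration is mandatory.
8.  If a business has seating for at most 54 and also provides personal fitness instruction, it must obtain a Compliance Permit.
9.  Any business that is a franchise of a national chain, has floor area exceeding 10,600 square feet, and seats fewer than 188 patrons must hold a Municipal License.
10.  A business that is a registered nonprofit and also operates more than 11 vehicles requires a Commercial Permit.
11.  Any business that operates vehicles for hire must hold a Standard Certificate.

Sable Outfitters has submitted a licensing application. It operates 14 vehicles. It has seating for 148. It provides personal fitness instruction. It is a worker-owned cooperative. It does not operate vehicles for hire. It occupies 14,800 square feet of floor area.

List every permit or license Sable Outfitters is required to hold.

None

1. is a worker-owned cooperative (not: is a registered nonprofit) → Nonprofit License not required.
2. is a worker-owned cooperative (not: is a franchise of a national chain) → Regulatory Registration not required.
3. is a worker-owned cooperative (not: is a sole proprietorship) → General Business Permit not required.
4. floor area 14,800 square feet ≥ 11,000 square feet → Small Premises Certificate not required.
5. vehicles 14 < 17; floor area 14,800 square feet > 10,400 square feet; seating 148 < 160 → Operating Registration not required.
6. is a worker-owned cooperative (not: is a registered nonprofit) → Operating Certificate not required.
7. provides personal fitness instruction; floor area 14,800 square feet < 15,600 square feet; vehicles 14 > 4 → Fitness Studio Registration not required.
8. seating 148 > 54; provides personal fitness instruction → Compliance Permit not required.
9. is a worker-owned cooperative (not: is a franchise of a national chain); floor area 14,800 square feet > 10,600 square feet; seating 148 < 188 → Municipal License not required.
10. is a worker-owned cooperative (not: is a registered nonprofit); vehicles 14 > 11 → Commercial Permit not required.
11. does not operate vehicles for hire → Standard Certificate not required.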